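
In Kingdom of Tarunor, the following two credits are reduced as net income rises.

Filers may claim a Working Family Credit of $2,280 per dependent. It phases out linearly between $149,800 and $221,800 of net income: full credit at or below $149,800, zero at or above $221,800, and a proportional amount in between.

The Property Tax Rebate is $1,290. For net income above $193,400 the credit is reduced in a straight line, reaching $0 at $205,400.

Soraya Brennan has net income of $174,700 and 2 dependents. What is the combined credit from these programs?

Working Family Credit: base = 2 × $2,280 = $4,560. $174,700 is $24,900 into a $72,000 phase-out range, leaving 47,100/72,000 of the credit: $4,560 × 47,100/72,000 = $2,983.
Property Tax Rebate: $174,700 is at or below the $193,400 threshold, so the full $1,290 applies.
Total: $2,983 + $1,290 = $4,273.

$4,273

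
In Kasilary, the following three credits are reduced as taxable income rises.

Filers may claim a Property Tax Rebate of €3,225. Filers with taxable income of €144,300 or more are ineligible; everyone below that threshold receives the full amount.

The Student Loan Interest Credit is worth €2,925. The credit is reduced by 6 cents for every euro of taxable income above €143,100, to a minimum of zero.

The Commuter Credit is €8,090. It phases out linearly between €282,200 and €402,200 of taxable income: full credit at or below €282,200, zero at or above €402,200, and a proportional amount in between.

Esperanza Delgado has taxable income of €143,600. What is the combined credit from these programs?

Property Tax Rebate: €143,600 is below the €144,300 cutoff, so the full €3,225 applies.
Student Loan Interest Credit: 6% of the €500 excess over €143,100 is €30; credit = €2,925 − €30 = €2,895.
Commuter Credit: €143,600 is at or below the €282,200 threshold, so the full €8,090 applies.
Total: €3,225 + €2,895 + €8,090 = €14,210.

€14,210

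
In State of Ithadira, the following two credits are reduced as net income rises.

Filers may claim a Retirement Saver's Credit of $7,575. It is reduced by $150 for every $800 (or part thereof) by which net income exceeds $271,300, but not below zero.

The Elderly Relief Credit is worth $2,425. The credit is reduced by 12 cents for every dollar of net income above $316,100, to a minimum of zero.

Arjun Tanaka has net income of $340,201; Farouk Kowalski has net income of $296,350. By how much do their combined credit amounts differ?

$5,200

Arjun ($340,201): Retirement Saver's Credit: income exceeds $271,300 by $68,901 → 87 increments × $150 = $13,050 ≥ base, so the credit is $0. Elderly Relief Credit: 12% of the $24,101 excess over $316,100 is $2,892.12 ≥ base, so the credit is $0. total $0 + $0 = $0
Farouk ($296,350): Retirement Saver's Credit: income exceeds $271,300 by $25,050, which is 32 full-or-partial $800 increments; reduction = 32 × $150 = $4,800, leaving $2,775. Elderly Relief Credit: $296,350 is at or below the $316,100 threshold, so the full $2,425 applies. total $2,775 + $2,425 = $5,200
Difference: |$0 − $5,200| = $5,200.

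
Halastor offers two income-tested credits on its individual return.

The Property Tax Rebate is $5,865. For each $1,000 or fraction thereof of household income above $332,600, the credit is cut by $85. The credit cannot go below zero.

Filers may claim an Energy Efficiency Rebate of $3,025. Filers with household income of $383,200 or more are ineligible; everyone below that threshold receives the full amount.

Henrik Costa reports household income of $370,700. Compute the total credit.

Property Tax Rebate: income exceeds $332,600 by $38,100, which is 39 full-or-partial $1,000 increments; reduction = 39 × $85 = $3,315, leaving $2,550.
Energy Efficiency Rebate: $370,700 is below the $383,200 cutoff, so the full $3,025 applies.
Total: $2,550 + $3,025 = $5,575.

$5,575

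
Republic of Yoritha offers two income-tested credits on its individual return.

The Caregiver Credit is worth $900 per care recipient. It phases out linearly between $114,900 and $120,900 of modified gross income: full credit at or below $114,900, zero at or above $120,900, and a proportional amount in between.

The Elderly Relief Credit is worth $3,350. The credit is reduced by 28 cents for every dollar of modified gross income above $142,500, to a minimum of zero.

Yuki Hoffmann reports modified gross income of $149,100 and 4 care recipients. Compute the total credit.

Caregiver Credit: base = 4 × $900 = $3,600. $149,100 is at or above $120,900, so the credit is $0.
Elderly Relief Credit: 28% of the $6,600 excess over $142,500 is $1,848; credit = $3,350 − $1,848 = $1,502.
Total: $0 + $1,502 = $1,502.

$1,502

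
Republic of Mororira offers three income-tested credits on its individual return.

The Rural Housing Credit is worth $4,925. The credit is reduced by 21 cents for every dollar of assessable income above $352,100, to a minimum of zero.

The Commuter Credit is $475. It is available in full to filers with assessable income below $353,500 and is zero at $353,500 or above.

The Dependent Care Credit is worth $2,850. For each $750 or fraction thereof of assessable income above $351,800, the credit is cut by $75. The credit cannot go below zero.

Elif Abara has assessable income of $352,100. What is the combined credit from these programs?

$8,175

Rural Housing Credit: $352,100 is at or below the $352,100 threshold, so the full $4,925 applies.
Commuter Credit: $352,100 is below the $353,500 cutoff, so the full $475 applies.
Dependent Care Credit: income exceeds $351,800 by $300, which is 1 full-or-partial $750 increment; reduction = 1 × $75 = $75, leaving $2,775.
Total: $4,925 + $475 + $2,775 = $8,175.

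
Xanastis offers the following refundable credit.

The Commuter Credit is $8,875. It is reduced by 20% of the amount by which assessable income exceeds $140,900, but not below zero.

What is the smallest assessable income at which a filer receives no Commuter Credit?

The credit falls by 20% of each dollar above $140,900, so it reaches zero when the excess is $8,875 / 20% = $44,375: income = $140,900 + $44,375 = $185,275.

$185,275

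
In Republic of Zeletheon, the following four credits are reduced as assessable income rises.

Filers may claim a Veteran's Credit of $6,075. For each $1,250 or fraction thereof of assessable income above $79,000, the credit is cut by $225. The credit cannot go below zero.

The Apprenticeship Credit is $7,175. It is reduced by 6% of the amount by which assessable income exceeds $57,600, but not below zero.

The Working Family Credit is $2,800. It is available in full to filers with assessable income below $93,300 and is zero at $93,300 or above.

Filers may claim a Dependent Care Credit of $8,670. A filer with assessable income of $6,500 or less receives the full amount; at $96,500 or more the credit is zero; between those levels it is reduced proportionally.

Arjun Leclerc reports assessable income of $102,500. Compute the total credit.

Veteran's Credit: income exceeds $79,000 by $23,500, which is 19 full-or-partial $1,250 increments; reduction = 19 × $225 = $4,275, leaving $1,800.
Apprenticeship Credit: 6% of the $44,900 excess over $57,600 is $2,694; credit = $7,175 − $2,694 = $4,481.
Working Family Credit: $102,500 meets or exceeds the $93,300 cutoff, so the credit is $0.
Dependent Care Credit: $102,500 is at or above $96,500, so the credit is $0.
Total: $1,800 + $4,481 + $0 + $0 = $6,281.

$6,281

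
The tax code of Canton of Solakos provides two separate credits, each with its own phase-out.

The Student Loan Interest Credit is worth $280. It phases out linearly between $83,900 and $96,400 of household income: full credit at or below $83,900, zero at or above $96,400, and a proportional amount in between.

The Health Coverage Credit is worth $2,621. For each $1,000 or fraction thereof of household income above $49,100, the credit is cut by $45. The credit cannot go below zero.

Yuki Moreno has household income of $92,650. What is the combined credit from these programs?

Student Loan Interest Credit: $92,650 is $8,750 into a $12,500 phase-out range, leaving 3,750/12,500 of the credit: $280 × 3,750/12,500 = $84.
Health Coverage Credit: income exceeds $49,100 by $43,550, which is 44 full-or-partial $1,000 increments; reduction = 44 × $45 = $1,980, leaving $641.
Total: $84 + $641 = $725.

$725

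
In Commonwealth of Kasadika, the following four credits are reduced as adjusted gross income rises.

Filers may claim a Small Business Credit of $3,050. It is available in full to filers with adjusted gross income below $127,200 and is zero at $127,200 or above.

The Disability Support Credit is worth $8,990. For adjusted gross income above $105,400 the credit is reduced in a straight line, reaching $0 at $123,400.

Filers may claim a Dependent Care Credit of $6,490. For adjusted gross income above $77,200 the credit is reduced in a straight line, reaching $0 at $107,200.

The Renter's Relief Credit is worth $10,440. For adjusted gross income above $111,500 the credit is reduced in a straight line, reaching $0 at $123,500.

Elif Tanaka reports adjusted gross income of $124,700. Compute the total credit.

$3,050

Small Business Credit: $124,700 is below the $127,200 cutoff, so the full $3,050 applies.
Disability Support Credit: $124,700 is at or above $123,400, so the credit is $0.
Dependent Care Credit: $124,700 is at or above $107,200, so the credit is $0.
Renter's Relief Credit: $124,700 is at or above $123,500, so the credit is $0.
Total: $3,050 + $0 + $0 + $0 = $3,050.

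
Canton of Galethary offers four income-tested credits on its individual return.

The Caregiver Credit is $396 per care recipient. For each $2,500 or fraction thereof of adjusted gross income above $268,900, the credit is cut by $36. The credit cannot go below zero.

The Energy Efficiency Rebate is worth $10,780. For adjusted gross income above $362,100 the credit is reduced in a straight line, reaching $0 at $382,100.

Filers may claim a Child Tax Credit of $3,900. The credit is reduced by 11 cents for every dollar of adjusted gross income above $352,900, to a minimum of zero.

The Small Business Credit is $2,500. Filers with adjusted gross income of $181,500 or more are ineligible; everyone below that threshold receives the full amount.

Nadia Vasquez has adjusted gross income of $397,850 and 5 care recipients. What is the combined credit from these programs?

Caregiver Credit: base = 5 × $396 = $1,980. income exceeds $268,900 by $128,950, which is 52 full-or-partial $2,500 increments; reduction = 52 × $36 = $1,872, leaving $108.
Energy Efficiency Rebate: $397,850 is at or above $382,100, so the credit is $0.
Child Tax Credit: 11% of the $44,950 excess over $352,900 is $4,944.50 ≥ base, so the credit is $0.
Small Business Credit: $397,850 meets or exceeds the $181,500 cutoff, so the credit is $0.
Total: $108 + $0 + $0 + $0 = $108.

$108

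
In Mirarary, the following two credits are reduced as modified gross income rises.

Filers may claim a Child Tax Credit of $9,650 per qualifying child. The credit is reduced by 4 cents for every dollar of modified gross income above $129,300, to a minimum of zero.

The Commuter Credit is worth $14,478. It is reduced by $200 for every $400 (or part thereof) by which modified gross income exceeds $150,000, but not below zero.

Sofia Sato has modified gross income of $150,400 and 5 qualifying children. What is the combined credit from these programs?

$61,684

Child Tax Credit: base = 5 × $9,650 = $48,250. 4% of the $21,100 excess over $129,300 is $844; credit = $48,250 − $844 = $47,406.
Commuter Credit: income exceeds $150,000 by $400, which is 1 full-or-partial $400 increment; reduction = 1 × $200 = $200, leaving $14,278.
Total: $47,406 + $14,278 = $61,684.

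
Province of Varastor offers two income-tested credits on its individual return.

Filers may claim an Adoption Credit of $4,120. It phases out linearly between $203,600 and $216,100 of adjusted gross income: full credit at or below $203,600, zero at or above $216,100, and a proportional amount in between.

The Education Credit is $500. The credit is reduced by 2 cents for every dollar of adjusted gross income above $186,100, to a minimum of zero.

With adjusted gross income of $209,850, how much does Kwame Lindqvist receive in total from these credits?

Adoption Credit: $209,850 is $6,250 into a $12,500 phase-out range, leaving 6,250/12,500 of the credit: $4,120 × 6,250/12,500 = $2,060.
Education Credit: 2% of the $23,750 excess over $186,100 is $475; credit = $500 − $475 = $25.
Total: $2,060 + $25 = $2,085.

$2,085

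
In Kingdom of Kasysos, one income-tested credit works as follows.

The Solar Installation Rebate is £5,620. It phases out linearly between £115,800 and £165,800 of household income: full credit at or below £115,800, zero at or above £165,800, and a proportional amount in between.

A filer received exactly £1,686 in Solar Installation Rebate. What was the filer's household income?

£1,686 is 1,686/5,620 of the full £5,620, so 3,934/5,620 of the £50,000 range has been used: income = £115,800 + £50,000 × 3,934/5,620 = £150,800.

£150,800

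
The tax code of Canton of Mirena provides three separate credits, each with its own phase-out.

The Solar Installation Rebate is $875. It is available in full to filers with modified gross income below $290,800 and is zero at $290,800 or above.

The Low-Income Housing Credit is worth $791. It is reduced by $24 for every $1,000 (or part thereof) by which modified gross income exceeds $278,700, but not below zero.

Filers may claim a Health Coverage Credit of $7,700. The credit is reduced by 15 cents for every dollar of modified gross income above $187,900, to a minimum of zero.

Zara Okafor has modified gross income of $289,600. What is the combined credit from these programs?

Solar Installation Rebate: $289,600 is below the $290,800 cutoff, so the full $875 applies.
Low-Income Housing Credit: income exceeds $278,700 by $10,900, which is 11 full-or-partial $1,000 increments; reduction = 11 × $24 = $264, leaving $527.
Health Coverage Credit: 15% of the $101,700 excess over $187,900 is $15,255 ≥ base, so the credit is $0.
Total: $875 + $527 + $0 = $1,402.

$1,402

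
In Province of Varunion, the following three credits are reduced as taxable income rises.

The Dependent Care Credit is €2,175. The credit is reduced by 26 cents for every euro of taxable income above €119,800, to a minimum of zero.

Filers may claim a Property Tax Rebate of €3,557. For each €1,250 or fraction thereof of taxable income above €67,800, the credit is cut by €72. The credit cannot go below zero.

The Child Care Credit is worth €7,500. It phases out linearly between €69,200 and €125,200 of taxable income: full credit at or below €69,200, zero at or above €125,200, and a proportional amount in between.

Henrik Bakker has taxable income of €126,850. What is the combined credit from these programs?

€443

Dependent Care Credit: 26% of the €7,050 excess over €119,800 is €1,833; credit = €2,175 − €1,833 = €342.
Property Tax Rebate: income exceeds €67,800 by €59,050, which is 48 full-or-partial €1,250 increments; reduction = 48 × €72 = €3,456, leaving €101.
Child Care Credit: €126,850 is at or above €125,200, so the credit is €0.
Total: €342 + €101 + €0 = €443.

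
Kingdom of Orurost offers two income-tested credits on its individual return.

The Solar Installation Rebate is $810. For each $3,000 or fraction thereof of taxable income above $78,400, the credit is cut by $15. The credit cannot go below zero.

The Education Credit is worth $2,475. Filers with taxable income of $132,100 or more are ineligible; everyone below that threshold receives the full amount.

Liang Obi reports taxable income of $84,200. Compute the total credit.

$3,255

Solar Installation Rebate: income exceeds $78,400 by $5,800, which is 2 full-or-partial $3,000 increments; reduction = 2 × $15 = $30, leaving $780.
Education Credit: $84,200 is below the $132,100 cutoff, so the full $2,475 applies.
Total: $780 + $2,475 = $3,255.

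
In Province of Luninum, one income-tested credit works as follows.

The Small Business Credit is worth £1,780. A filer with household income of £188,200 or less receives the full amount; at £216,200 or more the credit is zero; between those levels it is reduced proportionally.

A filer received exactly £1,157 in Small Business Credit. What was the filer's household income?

£198,000

£1,157 is 1,157/1,780 of the full £1,780, so 623/1,780 of the £28,000 range has been used: income = £188,200 + £28,000 × 623/1,780 = £198,000.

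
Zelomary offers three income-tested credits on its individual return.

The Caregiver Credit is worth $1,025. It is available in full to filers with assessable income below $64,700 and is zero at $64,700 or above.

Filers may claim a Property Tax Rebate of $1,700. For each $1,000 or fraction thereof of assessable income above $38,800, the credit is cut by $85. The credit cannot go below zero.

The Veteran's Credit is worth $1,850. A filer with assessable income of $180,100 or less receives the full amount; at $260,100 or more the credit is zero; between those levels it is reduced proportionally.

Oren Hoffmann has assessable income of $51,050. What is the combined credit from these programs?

Caregiver Credit: $51,050 is below the $64,700 cutoff, so the full $1,025 applies.
Property Tax Rebate: income exceeds $38,800 by $12,250, which is 13 full-or-partial $1,000 increments; reduction = 13 × $85 = $1,105, leaving $595.
Veteran's Credit: $51,050 is at or below the $180,100 threshold, so the full $1,850 applies.
Total: $1,025 + $595 + $1,850 = $3,470.

$3,470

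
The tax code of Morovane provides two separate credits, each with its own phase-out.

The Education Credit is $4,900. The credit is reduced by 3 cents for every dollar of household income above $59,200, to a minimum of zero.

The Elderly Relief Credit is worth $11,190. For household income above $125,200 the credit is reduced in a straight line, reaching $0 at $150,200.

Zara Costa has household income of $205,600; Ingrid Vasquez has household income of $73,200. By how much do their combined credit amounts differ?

Zara ($205,600): Education Credit: 3% of the $146,400 excess over $59,200 is $4,392; credit = $4,900 − $4,392 = $508. Elderly Relief Credit: $205,600 is at or above $150,200, so the credit is $0. total $508 + $0 = $508
Ingrid ($73,200): Education Credit: 3% of the $14,000 excess over $59,200 is $420; credit = $4,900 − $420 = $4,480. Elderly Relief Credit: $73,200 is at or below the $125,200 threshold, so the full $11,190 applies. total $4,480 + $11,190 = $15,670
Difference: |$508 − $15,670| = $15,162.

$15,162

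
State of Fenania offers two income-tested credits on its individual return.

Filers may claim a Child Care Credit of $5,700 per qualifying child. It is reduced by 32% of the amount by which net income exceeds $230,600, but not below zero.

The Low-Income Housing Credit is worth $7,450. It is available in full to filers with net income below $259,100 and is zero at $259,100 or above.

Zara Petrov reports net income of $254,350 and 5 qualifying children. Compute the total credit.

Child Care Credit: base = 5 × $5,700 = $28,500. 32% of the $23,750 excess over $230,600 is $7,600; credit = $28,500 − $7,600 = $20,900.
Low-Income Housing Credit: $254,350 is below the $259,100 cutoff, so the full $7,450 applies.
Total: $20,900 + $7,450 = $28,350.

$28,350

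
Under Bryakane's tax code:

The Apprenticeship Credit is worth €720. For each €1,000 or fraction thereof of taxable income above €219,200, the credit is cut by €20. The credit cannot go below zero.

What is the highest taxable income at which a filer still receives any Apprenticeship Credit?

After 35 increments the reduction is 35 × €20 = €700, leaving €20; one more increment wipes it out. Increment 35 ends at excess 35 × €1,000 = €35,000, so the highest qualifying income is €219,200 + €35,000 = €254,200.

€254,200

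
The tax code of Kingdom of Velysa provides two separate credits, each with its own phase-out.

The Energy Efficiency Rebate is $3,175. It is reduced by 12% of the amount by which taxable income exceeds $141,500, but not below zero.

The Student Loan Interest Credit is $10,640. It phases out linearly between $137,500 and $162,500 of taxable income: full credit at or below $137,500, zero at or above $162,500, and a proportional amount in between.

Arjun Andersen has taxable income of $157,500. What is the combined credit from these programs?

$3,383

Energy Efficiency Rebate: 12% of the $16,000 excess over $141,500 is $1,920; credit = $3,175 − $1,920 = $1,255.
Student Loan Interest Credit: $157,500 is $20,000 into a $25,000 phase-out range, leaving 5,000/25,000 of the credit: $10,640 × 5,000/25,000 = $2,128.
Total: $1,255 + $2,128 = $3,383.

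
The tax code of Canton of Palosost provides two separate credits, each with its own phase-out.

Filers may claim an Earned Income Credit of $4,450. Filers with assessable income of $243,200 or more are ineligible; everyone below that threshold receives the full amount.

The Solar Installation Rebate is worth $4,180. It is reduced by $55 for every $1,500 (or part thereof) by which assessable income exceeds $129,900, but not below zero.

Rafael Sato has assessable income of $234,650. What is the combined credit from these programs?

$4,780

Earned Income Credit: $234,650 is below the $243,200 cutoff, so the full $4,450 applies.
Solar Installation Rebate: income exceeds $129,900 by $104,750, which is 70 full-or-partial $1,500 increments; reduction = 70 × $55 = $3,850, leaving $330.
Total: $4,450 + $330 = $4,780.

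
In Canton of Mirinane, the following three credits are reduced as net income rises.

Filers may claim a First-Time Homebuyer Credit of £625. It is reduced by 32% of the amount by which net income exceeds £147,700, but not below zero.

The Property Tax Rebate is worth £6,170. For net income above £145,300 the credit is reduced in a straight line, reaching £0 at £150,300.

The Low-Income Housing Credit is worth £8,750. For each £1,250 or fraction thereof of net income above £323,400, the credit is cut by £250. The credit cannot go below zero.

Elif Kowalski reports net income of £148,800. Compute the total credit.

First-Time Homebuyer Credit: 32% of the £1,100 excess over £147,700 is £352; credit = £625 − £352 = £273.
Property Tax Rebate: £148,800 is £3,500 into a £5,000 phase-out range, leaving 1,500/5,000 of the credit: £6,170 × 1,500/5,000 = £1,851.
Low-Income Housing Credit: £148,800 is at or below the £323,400 threshold, so the full £8,750 applies.
Total: £273 + £1,851 + £8,750 = £10,874.

£10,874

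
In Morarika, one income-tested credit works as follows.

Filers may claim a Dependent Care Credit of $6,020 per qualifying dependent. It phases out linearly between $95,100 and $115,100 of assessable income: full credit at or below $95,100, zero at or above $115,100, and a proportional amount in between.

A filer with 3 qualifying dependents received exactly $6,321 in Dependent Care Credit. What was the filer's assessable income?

Full credit = 3 × $6,020 = $18,060.
$6,321 is 6,321/18,060 of the full $18,060, so 11,739/18,060 of the $20,000 range has been used: income = $95,100 + $20,000 × 11,739/18,060 = $108,100.

$108,100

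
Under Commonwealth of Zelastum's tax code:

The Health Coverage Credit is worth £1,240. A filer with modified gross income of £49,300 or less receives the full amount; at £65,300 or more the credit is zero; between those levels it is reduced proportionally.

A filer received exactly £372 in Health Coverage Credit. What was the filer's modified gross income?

£372 is 372/1,240 of the full £1,240, so 868/1,240 of the £16,000 range has been used: income = £49,300 + £16,000 × 868/1,240 = £60,500.

£60,500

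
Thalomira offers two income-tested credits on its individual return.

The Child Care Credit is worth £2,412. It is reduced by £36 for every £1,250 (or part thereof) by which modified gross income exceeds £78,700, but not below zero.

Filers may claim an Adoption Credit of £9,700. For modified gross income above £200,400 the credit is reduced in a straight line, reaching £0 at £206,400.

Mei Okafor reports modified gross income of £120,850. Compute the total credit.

£10,888

Child Care Credit: income exceeds £78,700 by £42,150, which is 34 full-or-partial £1,250 increments; reduction = 34 × £36 = £1,224, leaving £1,188.
Adoption Credit: £120,850 is at or below the £200,400 threshold, so the full £9,700 applies.
Total: £1,188 + £9,700 = £10,888.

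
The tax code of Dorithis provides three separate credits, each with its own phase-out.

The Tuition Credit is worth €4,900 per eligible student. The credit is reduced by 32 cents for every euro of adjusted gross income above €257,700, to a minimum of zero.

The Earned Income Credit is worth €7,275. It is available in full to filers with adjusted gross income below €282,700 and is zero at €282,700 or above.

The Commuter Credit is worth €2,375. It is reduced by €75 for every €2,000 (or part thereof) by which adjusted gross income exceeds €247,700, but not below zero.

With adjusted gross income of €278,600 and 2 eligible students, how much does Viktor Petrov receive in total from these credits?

€11,562

Tuition Credit: base = 2 × €4,900 = €9,800. 32% of the €20,900 excess over €257,700 is €6,688; credit = €9,800 − €6,688 = €3,112.
Earned Income Credit: €278,600 is below the €282,700 cutoff, so the full €7,275 applies.
Commuter Credit: income exceeds €247,700 by €30,900, which is 16 full-or-partial €2,000 increments; reduction = 16 × €75 = €1,200, leaving €1,175.
Total: €3,112 + €7,275 + €1,175 = €11,562.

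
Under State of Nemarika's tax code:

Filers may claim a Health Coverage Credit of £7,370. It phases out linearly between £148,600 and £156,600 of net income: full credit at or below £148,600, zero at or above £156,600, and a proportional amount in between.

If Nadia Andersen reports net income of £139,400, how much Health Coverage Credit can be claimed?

Health Coverage Credit: £139,400 is at or below the £148,600 threshold, so the full £7,370 applies.

£7,370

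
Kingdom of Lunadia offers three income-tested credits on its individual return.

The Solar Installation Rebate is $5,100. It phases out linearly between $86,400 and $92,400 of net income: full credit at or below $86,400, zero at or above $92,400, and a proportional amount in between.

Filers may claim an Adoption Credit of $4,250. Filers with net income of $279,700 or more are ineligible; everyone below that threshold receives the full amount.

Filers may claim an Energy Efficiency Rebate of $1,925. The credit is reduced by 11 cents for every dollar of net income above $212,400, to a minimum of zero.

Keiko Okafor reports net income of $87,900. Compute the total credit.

Solar Installation Rebate: $87,900 is $1,500 into a $6,000 phase-out range, leaving 4,500/6,000 of the credit: $5,100 × 4,500/6,000 = $3,825.
Adoption Credit: $87,900 is below the $279,700 cutoff, so the full $4,250 applies.
Energy Efficiency Rebate: $87,900 is at or below the $212,400 threshold, so the full $1,925 applies.
Total: $3,825 + $4,250 + $1,925 = $10,000.

$10,000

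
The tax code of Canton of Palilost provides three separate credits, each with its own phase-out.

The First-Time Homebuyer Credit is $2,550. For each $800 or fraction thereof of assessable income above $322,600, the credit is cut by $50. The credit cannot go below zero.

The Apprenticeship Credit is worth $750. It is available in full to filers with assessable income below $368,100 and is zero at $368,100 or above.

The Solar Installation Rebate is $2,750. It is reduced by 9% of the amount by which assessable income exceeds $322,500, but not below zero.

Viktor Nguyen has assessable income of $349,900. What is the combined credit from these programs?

First-Time Homebuyer Credit: income exceeds $322,600 by $27,300, which is 35 full-or-partial $800 increments; reduction = 35 × $50 = $1,750, leaving $800.
Apprenticeship Credit: $349,900 is below the $368,100 cutoff, so the full $750 applies.
Solar Installation Rebate: 9% of the $27,400 excess over $322,500 is $2,466; credit = $2,750 − $2,466 = $284.
Total: $800 + $750 + $284 = $1,834.

$1,834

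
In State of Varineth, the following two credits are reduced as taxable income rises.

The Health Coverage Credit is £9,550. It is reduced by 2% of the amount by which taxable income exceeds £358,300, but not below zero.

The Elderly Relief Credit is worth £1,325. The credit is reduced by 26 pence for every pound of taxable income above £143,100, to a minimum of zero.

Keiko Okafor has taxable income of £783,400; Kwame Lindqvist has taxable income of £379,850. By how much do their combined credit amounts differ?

£8,071

Keiko (£783,400): Health Coverage Credit: 2% of the £425,100 excess over £358,300 is £8,502; credit = £9,550 − £8,502 = £1,048. Elderly Relief Credit: 26% of the £640,300 excess over £143,100 is £166,478 ≥ base, so the credit is £0. total £1,048 + £0 = £1,048
Kwame (£379,850): Health Coverage Credit: 2% of the £21,550 excess over £358,300 is £431; credit = £9,550 − £431 = £9,119. Elderly Relief Credit: 26% of the £236,750 excess over £143,100 is £61,555 ≥ base, so the credit is £0. total £9,119 + £0 = £9,119
Difference: |£1,048 − £9,119| = £8,071.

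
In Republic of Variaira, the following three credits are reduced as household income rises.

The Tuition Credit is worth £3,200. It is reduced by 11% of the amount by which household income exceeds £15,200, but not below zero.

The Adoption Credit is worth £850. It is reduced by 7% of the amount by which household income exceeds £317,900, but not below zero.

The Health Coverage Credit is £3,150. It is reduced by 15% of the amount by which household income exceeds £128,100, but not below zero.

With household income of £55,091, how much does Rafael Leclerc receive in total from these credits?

£4,000

Tuition Credit: 11% of the £39,891 excess over £15,200 is £4,388.01 ≥ base, so the credit is £0.
Adoption Credit: £55,091 is at or below the £317,900 threshold, so the full £850 applies.
Health Coverage Credit: £55,091 is at or below the £128,100 threshold, so the full £3,150 applies.
Total: £0 + £850 + £3,150 = £4,000.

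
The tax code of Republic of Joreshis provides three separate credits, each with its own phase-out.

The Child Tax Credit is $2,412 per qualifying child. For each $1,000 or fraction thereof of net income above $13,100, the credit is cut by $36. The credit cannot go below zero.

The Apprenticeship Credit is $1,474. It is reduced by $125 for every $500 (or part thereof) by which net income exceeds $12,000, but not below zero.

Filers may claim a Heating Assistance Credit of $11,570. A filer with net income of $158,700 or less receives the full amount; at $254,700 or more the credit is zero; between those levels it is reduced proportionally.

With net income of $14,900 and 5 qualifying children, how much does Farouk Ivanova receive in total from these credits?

Child Tax Credit: base = 5 × $2,412 = $12,060. income exceeds $13,100 by $1,800, which is 2 full-or-partial $1,000 increments; reduction = 2 × $36 = $72, leaving $11,988.
Apprenticeship Credit: income exceeds $12,000 by $2,900, which is 6 full-or-partial $500 increments; reduction = 6 × $125 = $750, leaving $724.
Heating Assistance Credit: $14,900 is at or below the $158,700 threshold, so the full $11,570 applies.
Total: $11,988 + $724 + $11,570 = $24,282.

$24,282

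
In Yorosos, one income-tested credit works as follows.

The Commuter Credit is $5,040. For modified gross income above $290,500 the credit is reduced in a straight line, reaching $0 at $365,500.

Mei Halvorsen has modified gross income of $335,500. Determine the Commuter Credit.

Commuter Credit: $335,500 is $45,000 into a $75,000 phase-out range, leaving 30,000/75,000 of the credit: $5,040 × 30,000/75,000 = $2,016.

$2,016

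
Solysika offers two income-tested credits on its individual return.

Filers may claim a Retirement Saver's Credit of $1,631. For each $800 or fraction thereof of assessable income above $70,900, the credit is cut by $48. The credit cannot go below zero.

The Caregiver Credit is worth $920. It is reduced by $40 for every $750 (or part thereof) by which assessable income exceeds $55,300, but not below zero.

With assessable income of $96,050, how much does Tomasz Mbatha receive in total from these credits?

Retirement Saver's Credit: income exceeds $70,900 by $25,150, which is 32 full-or-partial $800 increments; reduction = 32 × $48 = $1,536, leaving $95.
Caregiver Credit: income exceeds $55,300 by $40,750 → 55 increments × $40 = $2,200 ≥ base, so the credit is $0.
Total: $95 + $0 = $95.

$95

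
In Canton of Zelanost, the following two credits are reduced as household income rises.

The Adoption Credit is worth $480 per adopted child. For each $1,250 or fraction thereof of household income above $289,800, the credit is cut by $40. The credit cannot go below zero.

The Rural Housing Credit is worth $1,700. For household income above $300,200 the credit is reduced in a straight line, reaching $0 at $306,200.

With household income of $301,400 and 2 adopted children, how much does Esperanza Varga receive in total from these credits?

$1,920

Adoption Credit: base = 2 × $480 = $960. income exceeds $289,800 by $11,600, which is 10 full-or-partial $1,250 increments; reduction = 10 × $40 = $400, leaving $560.
Rural Housing Credit: $301,400 is $1,200 into a $6,000 phase-out range, leaving 4,800/6,000 of the credit: $1,700 × 4,800/6,000 = $1,360.
Total: $560 + $1,360 = $1,920.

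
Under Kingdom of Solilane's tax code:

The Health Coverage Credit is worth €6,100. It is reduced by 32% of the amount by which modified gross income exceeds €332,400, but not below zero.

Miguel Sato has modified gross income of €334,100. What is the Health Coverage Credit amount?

€5,556

Health Coverage Credit: 32% of the €1,700 excess over €332,400 is €544; credit = €6,100 − €544 = €5,556.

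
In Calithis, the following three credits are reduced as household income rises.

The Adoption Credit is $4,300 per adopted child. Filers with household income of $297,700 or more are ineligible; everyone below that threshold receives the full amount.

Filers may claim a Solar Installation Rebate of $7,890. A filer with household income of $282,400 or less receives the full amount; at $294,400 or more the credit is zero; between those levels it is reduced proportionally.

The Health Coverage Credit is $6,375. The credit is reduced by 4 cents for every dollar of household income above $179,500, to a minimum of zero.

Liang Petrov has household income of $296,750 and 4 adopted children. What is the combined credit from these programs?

Adoption Credit: base = 4 × $4,300 = $17,200. $296,750 is below the $297,700 cutoff, so the full $17,200 applies.
Solar Installation Rebate: $296,750 is at or above $294,400, so the credit is $0.
Health Coverage Credit: 4% of the $117,250 excess over $179,500 is $4,690; credit = $6,375 − $4,690 = $1,685.
Total: $17,200 + $0 + $1,685 = $18,885.

$18,885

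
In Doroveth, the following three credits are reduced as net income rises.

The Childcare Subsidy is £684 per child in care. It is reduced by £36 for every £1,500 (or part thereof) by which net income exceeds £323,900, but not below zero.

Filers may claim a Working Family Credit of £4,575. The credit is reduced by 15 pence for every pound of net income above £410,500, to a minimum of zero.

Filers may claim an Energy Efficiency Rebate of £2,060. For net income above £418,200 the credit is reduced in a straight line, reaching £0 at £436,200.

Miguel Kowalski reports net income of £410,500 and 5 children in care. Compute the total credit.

Childcare Subsidy: base = 5 × £684 = £3,420. income exceeds £323,900 by £86,600, which is 58 full-or-partial £1,500 increments; reduction = 58 × £36 = £2,088, leaving £1,332.
Working Family Credit: £410,500 is at or below the £410,500 threshold, so the full £4,575 applies.
Energy Efficiency Rebate: £410,500 is at or below the £418,200 threshold, so the full £2,060 applies.
Total: £1,332 + £4,575 + £2,060 = £7,967.

£7,967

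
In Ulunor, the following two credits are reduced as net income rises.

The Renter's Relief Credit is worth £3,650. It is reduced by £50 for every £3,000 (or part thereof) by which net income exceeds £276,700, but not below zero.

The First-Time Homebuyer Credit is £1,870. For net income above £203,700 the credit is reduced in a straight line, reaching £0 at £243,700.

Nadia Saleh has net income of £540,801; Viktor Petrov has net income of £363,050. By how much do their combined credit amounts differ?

£2,200

Nadia (£540,801): Renter's Relief Credit: income exceeds £276,700 by £264,101 → 89 increments × £50 = £4,450 ≥ base, so the credit is £0. First-Time Homebuyer Credit: £540,801 is at or above £243,700, so the credit is £0. total £0 + £0 = £0
Viktor (£363,050): Renter's Relief Credit: income exceeds £276,700 by £86,350, which is 29 full-or-partial £3,000 increments; reduction = 29 × £50 = £1,450, leaving £2,200. First-Time Homebuyer Credit: £363,050 is at or above £243,700, so the credit is £0. total £2,200 + £0 = £2,200
Difference: |£0 − £2,200| = £2,200.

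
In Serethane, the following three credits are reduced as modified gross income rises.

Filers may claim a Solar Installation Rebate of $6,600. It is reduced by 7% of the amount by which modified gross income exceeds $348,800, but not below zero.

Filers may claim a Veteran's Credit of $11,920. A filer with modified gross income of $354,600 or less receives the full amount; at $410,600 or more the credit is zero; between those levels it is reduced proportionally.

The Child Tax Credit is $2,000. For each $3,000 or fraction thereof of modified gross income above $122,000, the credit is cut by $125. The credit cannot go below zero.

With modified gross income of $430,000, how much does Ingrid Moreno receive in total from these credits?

Solar Installation Rebate: 7% of the $81,200 excess over $348,800 is $5,684; credit = $6,600 − $5,684 = $916.
Veteran's Credit: $430,000 is at or above $410,600, so the credit is $0.
Child Tax Credit: income exceeds $122,000 by $308,000 → 103 increments × $125 = $12,875 ≥ base, so the credit is $0.
Total: $916 + $0 + $0 = $916.

$916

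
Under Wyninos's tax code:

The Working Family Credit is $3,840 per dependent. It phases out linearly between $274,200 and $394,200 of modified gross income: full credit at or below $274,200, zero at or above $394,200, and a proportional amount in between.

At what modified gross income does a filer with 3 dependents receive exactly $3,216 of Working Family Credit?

Full credit = 3 × $3,840 = $11,520.
$3,216 is 3,216/11,520 of the full $11,520, so 8,304/11,520 of the $120,000 range has been used: income = $274,200 + $120,000 × 8,304/11,520 = $360,700.

$360,700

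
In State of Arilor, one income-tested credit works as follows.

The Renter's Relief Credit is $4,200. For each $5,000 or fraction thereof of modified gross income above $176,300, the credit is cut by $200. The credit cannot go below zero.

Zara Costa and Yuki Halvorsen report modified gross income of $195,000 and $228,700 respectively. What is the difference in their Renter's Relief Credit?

Zara ($195,000): Renter's Relief Credit: income exceeds $176,300 by $18,700, which is 4 full-or-partial $5,000 increments; reduction = 4 × $200 = $800, leaving $3,400.
Yuki ($228,700): Renter's Relief Credit: income exceeds $176,300 by $52,400, which is 11 full-or-partial $5,000 increments; reduction = 11 × $200 = $2,200, leaving $2,000.
Difference: |$3,400 − $2,000| = $1,400.

$1,400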